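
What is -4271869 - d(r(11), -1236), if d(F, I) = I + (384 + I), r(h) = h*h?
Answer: -4269781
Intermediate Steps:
r(h) = h²
d(F, I) = 384 + 2*I
-4271869 - d(r(11), -1236) = -4271869 - (384 + 2*(-1236)) = -4271869 - (384 - 2472) = -4271869 - 1*(-2088) = -4271869 + 2088 = -4269781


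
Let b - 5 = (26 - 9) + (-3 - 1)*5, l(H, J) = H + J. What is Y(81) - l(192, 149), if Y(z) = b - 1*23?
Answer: -362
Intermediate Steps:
b = 2 (b = 5 + ((26 - 9) + (-3 - 1)*5) = 5 + (17 - 4*5) = 5 + (17 - 20) = 5 - 3 = 2)
Y(z) = -21 (Y(z) = 2 - 1*23 = 2 - 23 = -21)
Y(81) - l(192, 149) = -21 - (192 + 149) = -21 - 1*341 = -21 - 341 = -362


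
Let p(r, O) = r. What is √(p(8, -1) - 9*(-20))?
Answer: 2*√47 ≈ 13.711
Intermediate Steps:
√(p(8, -1) - 9*(-20)) = √(8 - 9*(-20)) = √(8 + 180) = √188 = 2*√47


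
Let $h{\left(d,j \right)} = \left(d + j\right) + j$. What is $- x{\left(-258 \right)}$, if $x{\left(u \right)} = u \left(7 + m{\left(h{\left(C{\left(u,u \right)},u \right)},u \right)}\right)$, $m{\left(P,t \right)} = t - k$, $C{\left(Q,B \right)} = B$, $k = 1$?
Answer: $-65016$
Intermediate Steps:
$h{\left(d,j \right)} = d + 2 j$
$m{\left(P,t \right)} = -1 + t$ ($m{\left(P,t \right)} = t - 1 = -1 + t$)
$x{\left(u \right)} = u \left(6 + u\right)$ ($x{\left(u \right)} = u \left(7 + \left(-1 + u\right)\right) = u \left(6 + u\right)$)
$- x{\left(-258 \right)} = - \left(-258\right) \left(6 - 258\right) = - \left(-258\right) \left(-252\right) = \left(-1\right) 65016 = -65016$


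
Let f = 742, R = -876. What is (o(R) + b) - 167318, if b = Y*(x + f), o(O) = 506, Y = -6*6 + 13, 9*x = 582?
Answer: -556096/3 ≈ -1.8537e+5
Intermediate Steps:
x = 194/3 (x = (⅑)*582 = 194/3 ≈ 64.667)
Y = -23 (Y = -36 + 13 = -23)
b = -55660/3 (b = -23*(194/3 + 742) = -23*2420/3 = -55660/3 ≈ -18553.)
(o(R) + b) - 167318 = (506 - 55660/3) - 167318 = -54142/3 - 167318 = -556096/3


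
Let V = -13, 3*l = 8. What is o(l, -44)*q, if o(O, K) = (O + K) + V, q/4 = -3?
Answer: 652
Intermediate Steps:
l = 8/3 (l = (⅓)*8 = 8/3 ≈ 2.6667)
q = -12 (q = 4*(-3) = -12)
o(O, K) = -13 + K + O (o(O, K) = (O + K) - 13 = (K + O) - 13 = -13 + K + O)
o(l, -44)*q = (-13 - 44 + 8/3)*(-12) = -163/3*(-12) = 652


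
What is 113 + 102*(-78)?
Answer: -7843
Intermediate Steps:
113 + 102*(-78) = 113 - 7956 = -7843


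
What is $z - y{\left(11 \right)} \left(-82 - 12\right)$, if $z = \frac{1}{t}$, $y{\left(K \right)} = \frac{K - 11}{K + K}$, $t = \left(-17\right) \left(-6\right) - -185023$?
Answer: $\frac{1}{185125} \approx 5.4018 \cdot 10^{-6}$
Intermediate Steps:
$t = 185125$ ($t = 102 + 185023 = 185125$)
$y{\left(K \right)} = \frac{-11 + K}{2 K}$
$z = \frac{1}{185125} \approx 5.4018 \cdot 10^{-6}$
$z - y{\left(11 \right)} \left(-82 - 12\right) = \frac{1}{185125} - \frac{-11 + 11}{2 \cdot 11} \left(-82 - 12\right) = \frac{1}{185125} - \frac{1}{2} \cdot \frac{1}{11} \cdot 0 \left(-94\right) = \frac{1}{185125} - 0 \left(-94\right) = \frac{1}{185125} - 0 = \frac{1}{185125} + 0 = \frac{1}{185125}$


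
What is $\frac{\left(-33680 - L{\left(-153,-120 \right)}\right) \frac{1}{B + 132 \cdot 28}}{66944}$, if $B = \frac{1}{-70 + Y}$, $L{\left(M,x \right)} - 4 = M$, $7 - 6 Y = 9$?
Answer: $- \frac{2358347}{17402159744} \approx -0.00013552$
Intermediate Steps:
$Y = - \frac{1}{3}$ ($Y = \frac{7}{6} - \frac{3}{2} = - \frac{1}{3} \approx -0.33333$)
$L{\left(M,x \right)} = 4 + M$
$B = - \frac{3}{211}$ ($B = \frac{1}{-70 - \frac{1}{3}} = \frac{1}{- \frac{211}{3}} = - \frac{3}{211} \approx -0.014218$)
$\frac{\left(-33680 - L{\left(-153,-120 \right)}\right) \frac{1}{B + 132 \cdot 28}}{66944} = \frac{\left(-33680 - \left(4 - 153\right)\right) \frac{1}{- \frac{3}{211} + 132 \cdot 28}}{66944} = \frac{-33680 - -149}{- \frac{3}{211} + 3696} \cdot \frac{1}{66944} = \frac{-33680 + 149}{\frac{779853}{211}} \cdot \frac{1}{66944} = \left(-33531\right) \frac{211}{779853} \cdot \frac{1}{66944} = \left(- \frac{2358347}{259951}\right) \frac{1}{66944} = - \frac{2358347}{17402159744}$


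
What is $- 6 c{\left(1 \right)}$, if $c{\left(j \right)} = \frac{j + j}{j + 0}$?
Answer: $-12$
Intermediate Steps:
$c{\left(j \right)} = 2$ ($c{\left(j \right)} = \frac{2 j}{j} = 2$)
$- 6 c{\left(1 \right)} = \left(-6\right) 2 = -12$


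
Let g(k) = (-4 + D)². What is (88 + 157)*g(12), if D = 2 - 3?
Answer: 6125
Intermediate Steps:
D = -1
g(k) = 25 (g(k) = (-4 - 1)² = (-5)² = 25)
(88 + 157)*g(12) = (88 + 157)*25 = 245*25 = 6125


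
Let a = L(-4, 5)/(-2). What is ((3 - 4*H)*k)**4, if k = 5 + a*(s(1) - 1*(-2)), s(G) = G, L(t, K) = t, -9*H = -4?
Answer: 214358881/6561 ≈ 32672.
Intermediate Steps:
H = 4/9 (H = -1/9*(-4) = 4/9 ≈ 0.44444)
a = 2 (a = -4/(-2) = -4*(-1/2) = 2)
k = 11 (k = 5 + 2*(1 - 1*(-2)) = 5 + 2*(1 + 2) = 5 + 2*3 = 5 + 6 = 11)
((3 - 4*H)*k)**4 = ((3 - 4*4/9)*11)**4 = ((3 - 16/9)*11)**4 = ((11/9)*11)**4 = (121/9)**4 = 214358881/6561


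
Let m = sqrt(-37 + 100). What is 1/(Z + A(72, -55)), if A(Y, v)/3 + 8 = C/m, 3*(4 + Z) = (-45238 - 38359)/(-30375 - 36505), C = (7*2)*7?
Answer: 1110406566720/24603062902871 + 563589734400*sqrt(7)/24603062902871 ≈ 0.10574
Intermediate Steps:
C = 98 (C = 14*7 = 98)
Z = -718963/200640 (Z = -4 + ((-45238 - 38359)/(-30375 - 36505))/3 = -4 + (-83597/(-66880))/3 = -4 + (-83597*(-1/66880))/3 = -4 + (1/3)*(83597/66880) = -4 + 83597/200640 = -718963/200640 ≈ -3.5833)
m = 3*sqrt(7) (m = sqrt(63) = 3*sqrt(7) ≈ 7.9373)
A(Y, v) = -24 + 14*sqrt(7) (A(Y, v) = -24 + 3*(98/((3*sqrt(7)))) = -24 + 3*(98*(sqrt(7)/21)) = -24 + 3*(14*sqrt(7)/3) = -24 + 14*sqrt(7))
1/(Z + A(72, -55)) = 1/(-718963/200640 + (-24 + 14*sqrt(7))) = 1/(-5534323/200640 + 14*sqrt(7))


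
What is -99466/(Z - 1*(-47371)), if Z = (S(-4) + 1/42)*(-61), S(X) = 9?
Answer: -4177572/1966463 ≈ -2.1244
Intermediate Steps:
Z = -23119/42 (Z = (9 + 1/42)*(-61) = (379/42)*(-61) = -23119/42 ≈ -550.45)
-99466/(Z - 1*(-47371)) = -99466/(-23119/42 - 1*(-47371)) = -99466/(-23119/42 + 47371) = -99466/1966463/42 = -99466*42/1966463 = -4177572/1966463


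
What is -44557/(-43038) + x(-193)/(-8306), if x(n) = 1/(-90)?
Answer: 1850454601/1787368140 ≈ 1.0353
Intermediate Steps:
x(n) = -1/90
-44557/(-43038) + x(-193)/(-8306) = -44557/(-43038) - 1/90/(-8306) = -44557*(-1/43038) - 1/90*(-1/8306) = 44557/43038 + 1/747540 = 1850454601/1787368140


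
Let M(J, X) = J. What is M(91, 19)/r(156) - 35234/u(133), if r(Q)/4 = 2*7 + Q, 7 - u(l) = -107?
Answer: -11974373/38760 ≈ -308.94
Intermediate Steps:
u(l) = 114 (u(l) = 7 - 1*(-107) = 7 + 107 = 114)
r(Q) = 56 + 4*Q (r(Q) = 4*(2*7 + Q) = 4*(14 + Q) = 56 + 4*Q)
M(91, 19)/r(156) - 35234/u(133) = 91/(56 + 4*156) - 35234/114 = 91/(56 + 624) - 35234*1/114 = 91/680 - 17617/57 = -11974373/38760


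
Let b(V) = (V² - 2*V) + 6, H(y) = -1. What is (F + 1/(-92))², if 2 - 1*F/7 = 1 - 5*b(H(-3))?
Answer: 877522129/8464 ≈ 1.0368e+5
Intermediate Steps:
b(V) = 6 + V² - 2*V
F = 322 (F = 14 - 7*(1 - 5*(6 + (-1)² - 2*(-1))) = 14 - 7*(1 - 5*(6 + 1 + 2)) = 14 - 7*(1 - 5*9) = 14 - 7*(1 - 45) = 14 - 7*(-44) = 14 + 308 = 322)
(F + 1/(-92))² = (322 + 1/(-92))² = (322 - 1/92)² = (29623/92)² = 877522129/8464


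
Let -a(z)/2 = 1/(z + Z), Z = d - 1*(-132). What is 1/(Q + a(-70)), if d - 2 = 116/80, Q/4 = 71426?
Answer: 1309/373986496 ≈ 3.5001e-6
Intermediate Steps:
Q = 285704 (Q = 4*71426 = 285704)
d = 69/20 (d = 2 + 116/80 = 2 + 116*(1/80) = 2 + 29/20 = 69/20 ≈ 3.4500)
Z = 2709/20 (Z = 69/20 - 1*(-132) = 69/20 + 132 = 2709/20 ≈ 135.45)
a(z) = -2/(2709/20 + z) (a(z) = -2/(z + 2709/20) = -2/(2709/20 + z))
1/(Q + a(-70)) = 1/(285704 - 40/(2709 + 20*(-70))) = 1/(285704 - 40/(2709 - 1400)) = 1/(285704 - 40/1309) = 1/(373986496/1309) = 1309/373986496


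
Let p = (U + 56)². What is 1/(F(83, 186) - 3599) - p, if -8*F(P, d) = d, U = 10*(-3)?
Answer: -9794568/14489 ≈ -676.00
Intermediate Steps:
U = -30
F(P, d) = -d/8
p = 676 (p = (-30 + 56)² = 26² = 676)
1/(F(83, 186) - 3599) - p = 1/(-⅛*186 - 3599) - 1*676 = 1/(-93/4 - 3599) - 676 = 1/(-14489/4) - 676 = -4/14489 - 676 = -9794568/14489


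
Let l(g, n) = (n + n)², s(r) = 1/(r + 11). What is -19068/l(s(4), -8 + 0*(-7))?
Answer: -4767/64 ≈ -74.484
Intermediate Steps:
s(r) = 1/(11 + r)
l(g, n) = 4*n² (l(g, n) = (2*n)² = 4*n²)
-19068/l(s(4), -8 + 0*(-7)) = -19068*1/(4*(-8 + 0*(-7))²) = -19068*1/(4*(-8 + 0)²) = -19068/(4*(-8)²) = -19068/(4*64) = -19068/256 = -19068*1/256 = -4767/64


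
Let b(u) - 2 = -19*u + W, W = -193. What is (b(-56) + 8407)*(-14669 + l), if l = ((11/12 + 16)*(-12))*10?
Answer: -154966720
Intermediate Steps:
b(u) = -191 - 19*u (b(u) = 2 + (-19*u - 193) = 2 + (-193 - 19*u) = -191 - 19*u)
l = -2030 (l = ((11*(1/12) + 16)*(-12))*10 = ((11/12 + 16)*(-12))*10 = ((203/12)*(-12))*10 = -203*10 = -2030)
(b(-56) + 8407)*(-14669 + l) = ((-191 - 19*(-56)) + 8407)*(-14669 - 2030) = ((-191 + 1064) + 8407)*(-16699) = (873 + 8407)*(-16699) = 9280*(-16699) = -154966720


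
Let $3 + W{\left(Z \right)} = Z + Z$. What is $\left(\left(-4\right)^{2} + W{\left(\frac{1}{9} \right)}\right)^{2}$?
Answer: $\frac{14161}{81} \approx 174.83$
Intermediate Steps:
$W{\left(Z \right)} = -3 + 2 Z$ ($W{\left(Z \right)} = -3 + \left(Z + Z\right) = -3 + 2 Z$)
$\left(\left(-4\right)^{2} + W{\left(\frac{1}{9} \right)}\right)^{2} = \left(\left(-4\right)^{2} - \left(3 - \frac{2}{9}\right)\right)^{2} = \left(16 + \left(-3 + 2 \cdot \frac{1}{9}\right)\right)^{2} = \left(16 + \left(-3 + \frac{2}{9}\right)\right)^{2} = \left(16 - \frac{25}{9}\right)^{2} = \left(\frac{119}{9}\right)^{2} = \frac{14161}{81}$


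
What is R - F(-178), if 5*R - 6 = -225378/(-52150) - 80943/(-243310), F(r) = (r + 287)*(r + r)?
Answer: 246198056292763/6344308250 ≈ 38806.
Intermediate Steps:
F(r) = 2*r*(287 + r) (F(r) = (287 + r)*(2*r) = 2*r*(287 + r))
R = 13518959763/6344308250 (R = 6/5 + (-225378/(-52150) - 80943/(-243310))/5 = 6/5 + (-225378*(-1/52150) - 80943*(-1/243310))/5 = 6/5 + (112689/26075 + 80943/243310)/5 = 6/5 + (⅕)*(5905789863/1268861650) = 6/5 + 5905789863/6344308250 = 13518959763/6344308250 ≈ 2.1309)
R - F(-178) = 13518959763/6344308250 - 2*(-178)*(287 - 178) = 13518959763/6344308250 - 2*(-178)*109 = 13518959763/6344308250 - 1*(-38804) = 13518959763/6344308250 + 38804 = 246198056292763/6344308250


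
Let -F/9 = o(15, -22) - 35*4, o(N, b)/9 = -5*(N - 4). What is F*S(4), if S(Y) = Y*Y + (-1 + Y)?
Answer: 108585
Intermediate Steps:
o(N, b) = 180 - 45*N (o(N, b) = 9*(-5*(N - 4)) = 9*(-5*(-4 + N)) = 9*(20 - 5*N) = 180 - 45*N)
S(Y) = -1 + Y + Y² (S(Y) = Y² + (-1 + Y) = -1 + Y + Y²)
F = 5715 (F = -9*((180 - 45*15) - 35*4) = -9*((180 - 675) - 140) = -9*(-495 - 140) = -9*(-635) = 5715)
F*S(4) = 5715*(-1 + 4 + 4²) = 5715*(-1 + 4 + 16) = 5715*19 = 108585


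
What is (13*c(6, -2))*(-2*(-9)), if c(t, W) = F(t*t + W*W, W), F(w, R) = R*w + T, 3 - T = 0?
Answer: -18018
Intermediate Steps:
T = 3 (T = 3 - 1*0 = 3 + 0 = 3)
F(w, R) = 3 + R*w (F(w, R) = R*w + 3 = 3 + R*w)
c(t, W) = 3 + W*(W**2 + t**2) (c(t, W) = 3 + W*(t*t + W*W) = 3 + W*(t**2 + W**2) = 3 + W*(W**2 + t**2))
(13*c(6, -2))*(-2*(-9)) = (13*(3 - 2*((-2)**2 + 6**2)))*(-2*(-9)) = (13*(3 - 2*(4 + 36)))*18 = (13*(3 - 2*40))*18 = (13*(3 - 80))*18 = (13*(-77))*18 = -1001*18 = -18018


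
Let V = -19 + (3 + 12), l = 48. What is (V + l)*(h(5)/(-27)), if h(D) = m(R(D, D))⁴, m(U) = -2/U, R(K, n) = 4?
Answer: -11/108 ≈ -0.10185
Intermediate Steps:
h(D) = 1/16 (h(D) = (-2/4)⁴ = (-2*¼)⁴ = (-½)⁴ = 1/16)
V = -4 (V = -19 + 15 = -4)
(V + l)*(h(5)/(-27)) = (-4 + 48)*((1/16)/(-27)) = 44*((1/16)*(-1/27)) = 44*(-1/432) = -11/108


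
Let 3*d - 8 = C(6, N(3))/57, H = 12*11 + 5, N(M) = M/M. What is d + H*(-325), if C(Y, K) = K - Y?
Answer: -7613324/171 ≈ -44522.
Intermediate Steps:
N(M) = 1
H = 137 (H = 132 + 5 = 137)
d = 451/171 (d = 8/3 + ((1 - 1*6)/57)/3 = 8/3 + ((1 - 6)*(1/57))/3 = 8/3 + (-5*1/57)/3 = 8/3 + (⅓)*(-5/57) = 8/3 - 5/171 = 451/171 ≈ 2.6374)
d + H*(-325) = 451/171 + 137*(-325) = 451/171 - 44525 = -7613324/171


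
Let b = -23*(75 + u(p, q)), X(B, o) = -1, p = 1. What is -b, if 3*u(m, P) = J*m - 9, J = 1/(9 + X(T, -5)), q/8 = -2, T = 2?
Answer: 39767/24 ≈ 1657.0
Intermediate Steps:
q = -16 (q = 8*(-2) = -16)
J = ⅛ (J = 1/(9 - 1) = 1/8 = ⅛ ≈ 0.12500)
u(m, P) = -3 + m/24 (u(m, P) = (m/8 - 9)/3 = (-9 + m/8)/3 = -3 + m/24)
b = -39767/24 (b = -23*(75 + (-3 + (1/24)*1)) = -23*(75 + (-3 + 1/24)) = -23*(75 - 71/24) = -23*1729/24 = -39767/24 ≈ -1657.0)
-b = -1*(-39767/24) = 39767/24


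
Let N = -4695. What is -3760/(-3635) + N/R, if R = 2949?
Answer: -398539/714641 ≈ -0.55768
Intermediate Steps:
-3760/(-3635) + N/R = -3760/(-3635) - 4695/2949 = -3760*(-1/3635) - 4695*1/2949 = 752/727 - 1565/983 = -398539/714641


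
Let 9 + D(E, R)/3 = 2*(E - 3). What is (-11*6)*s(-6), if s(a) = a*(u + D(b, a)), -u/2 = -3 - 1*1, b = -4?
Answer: -24156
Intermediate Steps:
u = 8 (u = -2*(-3 - 1*1) = -2*(-3 - 1) = -2*(-4) = 8)
D(E, R) = -45 + 6*E (D(E, R) = -27 + 3*(2*(E - 3)) = -27 + 3*(2*(-3 + E)) = -27 + 3*(-6 + 2*E) = -27 + (-18 + 6*E) = -45 + 6*E)
s(a) = -61*a (s(a) = a*(8 + (-45 + 6*(-4))) = a*(8 + (-45 - 24)) = a*(8 - 69) = a*(-61) = -61*a)
(-11*6)*s(-6) = (-11*6)*(-61*(-6)) = -66*366 = -24156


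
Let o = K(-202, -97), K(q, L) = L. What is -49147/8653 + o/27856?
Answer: -80581069/14178704 ≈ -5.6832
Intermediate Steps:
o = -97
-49147/8653 + o/27856 = -49147/8653 - 97/27856 = -49147*1/8653 - 97*1/27856 = -2891/509 - 97/27856 = -80581069/14178704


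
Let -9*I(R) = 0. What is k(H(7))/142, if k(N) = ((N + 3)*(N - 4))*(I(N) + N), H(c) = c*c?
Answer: 57330/71 ≈ 807.46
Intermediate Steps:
I(R) = 0 (I(R) = -⅑*0 = 0)
H(c) = c²
k(N) = N*(-4 + N)*(3 + N) (k(N) = ((N + 3)*(N - 4))*(0 + N) = ((3 + N)*(-4 + N))*N = ((-4 + N)*(3 + N))*N = N*(-4 + N)*(3 + N))
k(H(7))/142 = (7²*(-12 + (7²)² - 1*7²))/142 = (49*(-12 + 49² - 1*49))*(1/142) = (49*(-12 + 2401 - 49))*(1/142) = (49*2340)*(1/142) = 114660*(1/142) = 57330/71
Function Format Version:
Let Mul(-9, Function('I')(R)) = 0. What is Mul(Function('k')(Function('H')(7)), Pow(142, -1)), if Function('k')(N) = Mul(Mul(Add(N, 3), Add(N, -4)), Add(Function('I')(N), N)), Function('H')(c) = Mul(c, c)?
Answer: Rational(57330, 71) ≈ 807.46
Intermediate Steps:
Function('I')(R) = 0 (Function('I')(R) = Mul(Rational(-1, 9), 0) = 0)
Function('H')(c) = Pow(c, 2)
Function('k')(N) = Mul(N, Add(-4, N), Add(3, N)) (Function('k')(N) = Mul(Mul(Add(N, 3), Add(N, -4)), Add(0, N)) = Mul(Mul(Add(3, N), Add(-4, N)), N) = Mul(Mul(Add(-4, N), Add(3, N)), N) = Mul(N, Add(-4, N), Add(3, N)))
Mul(Function('k')(Function('H')(7)), Pow(142, -1)) = Mul(Mul(Pow(7, 2), Add(-12, Pow(Pow(7, 2), 2), Mul(-1, Pow(7, 2)))), Pow(142, -1)) = Mul(Mul(49, Add(-12, Pow(49, 2), Mul(-1, 49))), Rational(1, 142)) = Mul(Mul(49, Add(-12, 2401, -49)), Rational(1, 142)) = Mul(Mul(49, 2340), Rational(1, 142)) = Mul(114660, Rational(1, 142)) = Rational(57330, 71)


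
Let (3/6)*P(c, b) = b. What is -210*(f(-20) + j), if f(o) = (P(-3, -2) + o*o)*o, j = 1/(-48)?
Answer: 13305635/8 ≈ 1.6632e+6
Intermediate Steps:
P(c, b) = 2*b
j = -1/48 ≈ -0.020833
f(o) = o*(-4 + o²) (f(o) = (2*(-2) + o*o)*o = (-4 + o²)*o = o*(-4 + o²))
-210*(f(-20) + j) = -210*(-20*(-4 + (-20)²) - 1/48) = -210*(-20*(-4 + 400) - 1/48) = -210*(-20*396 - 1/48) = -210*(-7920 - 1/48) = -210*(-380161/48) = 13305635/8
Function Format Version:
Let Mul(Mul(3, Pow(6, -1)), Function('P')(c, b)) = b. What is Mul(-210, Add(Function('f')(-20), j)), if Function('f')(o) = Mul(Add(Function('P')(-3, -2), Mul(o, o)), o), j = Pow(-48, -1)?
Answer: Rational(13305635, 8) ≈ 1.6632e+6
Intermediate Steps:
Function('P')(c, b) = Mul(2, b)
j = Rational(-1, 48) ≈ -0.020833
Function('f')(o) = Mul(o, Add(-4, Pow(o, 2))) (Function('f')(o) = Mul(Add(Mul(2, -2), Mul(o, o)), o) = Mul(Add(-4, Pow(o, 2)), o) = Mul(o, Add(-4, Pow(o, 2))))
Mul(-210, Add(Function('f')(-20), j)) = Mul(-210, Add(Mul(-20, Add(-4, Pow(-20, 2))), Rational(-1, 48))) = Mul(-210, Add(Mul(-20, Add(-4, 400)), Rational(-1, 48))) = Mul(-210, Add(Mul(-20, 396), Rational(-1, 48))) = Mul(-210, Add(-7920, Rational(-1, 48))) = Mul(-210, Rational(-380161, 48)) = Rational(13305635, 8)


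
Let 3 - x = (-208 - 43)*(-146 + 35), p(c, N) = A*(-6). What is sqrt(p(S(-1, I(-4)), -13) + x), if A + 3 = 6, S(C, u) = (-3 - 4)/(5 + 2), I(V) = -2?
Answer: 2*I*sqrt(6969) ≈ 166.96*I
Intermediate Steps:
S(C, u) = -1 (S(C, u) = -7/7 = -7*1/7 = -1)
A = 3 (A = -3 + 6 = 3)
p(c, N) = -18 (p(c, N) = 3*(-6) = -18)
x = -27858 (x = 3 - (-208 - 43)*(-146 + 35) = 3 - (-251)*(-111) = 3 - 1*27861 = 3 - 27861 = -27858)
sqrt(p(S(-1, I(-4)), -13) + x) = sqrt(-18 - 27858) = sqrt(-27876) = 2*I*sqrt(6969)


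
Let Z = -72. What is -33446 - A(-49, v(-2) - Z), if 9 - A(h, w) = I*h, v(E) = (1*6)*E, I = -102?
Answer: -28457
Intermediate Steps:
v(E) = 6*E
A(h, w) = 9 + 102*h (A(h, w) = 9 - (-102)*h = 9 + 102*h)
-33446 - A(-49, v(-2) - Z) = -33446 - (9 + 102*(-49)) = -33446 - (9 - 4998) = -33446 - 1*(-4989) = -33446 + 4989 = -28457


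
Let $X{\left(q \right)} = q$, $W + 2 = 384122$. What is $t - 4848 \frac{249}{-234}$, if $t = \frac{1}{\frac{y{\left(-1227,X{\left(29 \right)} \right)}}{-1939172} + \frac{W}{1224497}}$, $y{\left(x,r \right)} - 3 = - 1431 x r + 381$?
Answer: $\frac{317809239849307508}{61606092488889} \approx 5158.7$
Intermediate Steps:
$W = 384120$ ($W = -2 + 384122 = 384120$)
$y{\left(x,r \right)} = 384 - 1431 r x$ ($y{\left(x,r \right)} = 3 + \left(- 1431 x r + 381\right) = 3 - \left(-381 + 1431 r x\right) = 384 - 1431 r x$)
$t = - \frac{2374510296484}{61606092488889}$ ($t = \frac{1}{\frac{384 - 41499 \left(-1227\right)}{-1939172} + \frac{384120}{1224497}} = \frac{1}{\left(384 + 50919273\right) \left(- \frac{1}{1939172}\right) + 384120 \cdot \frac{1}{1224497}} = \frac{1}{50919657 \left(- \frac{1}{1939172}\right) + \frac{384120}{1224497}} = \frac{1}{- \frac{50919657}{1939172} + \frac{384120}{1224497}} = \frac{1}{- \frac{61606092488889}{2374510296484}} = - \frac{2374510296484}{61606092488889} \approx -0.038543$)
$t - 4848 \frac{249}{-234} = - \frac{2374510296484}{61606092488889} - 4848 \frac{249}{-234} = - \frac{2374510296484}{61606092488889} - 4848 \cdot 249 \left(- \frac{1}{234}\right) = - \frac{2374510296484}{61606092488889} - 4848 \left(- \frac{83}{78}\right) = - \frac{2374510296484}{61606092488889} - - \frac{67064}{13} = - \frac{2374510296484}{61606092488889} + \frac{67064}{13} = \frac{317809239849307508}{61606092488889}$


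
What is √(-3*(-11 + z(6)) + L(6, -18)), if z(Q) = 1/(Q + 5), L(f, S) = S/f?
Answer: √3597/11 ≈ 5.4523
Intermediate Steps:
z(Q) = 1/(5 + Q)
√(-3*(-11 + z(6)) + L(6, -18)) = √(-3*(-11 + 1/(5 + 6)) - 18/6) = √(-3*(-11 + 1/11) - 18*⅙) = √(-3*(-11 + 1/11) - 3) = √(-3*(-120/11) - 3) = √(360/11 - 3) = √(327/11) = √3597/11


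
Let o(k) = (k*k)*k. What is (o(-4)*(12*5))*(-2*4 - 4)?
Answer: 46080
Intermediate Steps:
o(k) = k³ (o(k) = k²*k = k³)
(o(-4)*(12*5))*(-2*4 - 4) = ((-4)³*(12*5))*(-2*4 - 4) = (-64*60)*(-8 - 4) = -3840*(-12) = 46080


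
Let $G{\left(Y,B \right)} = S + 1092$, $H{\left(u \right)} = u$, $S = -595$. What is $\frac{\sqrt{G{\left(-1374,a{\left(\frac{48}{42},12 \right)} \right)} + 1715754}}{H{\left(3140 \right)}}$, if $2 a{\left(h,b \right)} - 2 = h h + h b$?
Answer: $\frac{\sqrt{1716251}}{3140} \approx 0.41722$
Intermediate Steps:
$a{\left(h,b \right)} = 1 + \frac{h^{2}}{2} + \frac{b h}{2}$ ($a{\left(h,b \right)} = 1 + \frac{h h + h b}{2} = 1 + \frac{h^{2} + b h}{2} = 1 + \left(\frac{h^{2}}{2} + \frac{b h}{2}\right) = 1 + \frac{h^{2}}{2} + \frac{b h}{2}$)
$G{\left(Y,B \right)} = 497$ ($G{\left(Y,B \right)} = -595 + 1092 = 497$)
$\frac{\sqrt{G{\left(-1374,a{\left(\frac{48}{42},12 \right)} \right)} + 1715754}}{H{\left(3140 \right)}} = \frac{\sqrt{497 + 1715754}}{3140} = \sqrt{1716251} \cdot \frac{1}{3140} = \frac{\sqrt{1716251}}{3140}$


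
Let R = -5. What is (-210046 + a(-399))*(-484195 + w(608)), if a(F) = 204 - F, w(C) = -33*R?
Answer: 101376695290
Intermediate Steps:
w(C) = 165 (w(C) = -33*(-5) = 165)
(-210046 + a(-399))*(-484195 + w(608)) = (-210046 + (204 - 1*(-399)))*(-484195 + 165) = (-210046 + (204 + 399))*(-484030) = (-210046 + 603)*(-484030) = -209443*(-484030) = 101376695290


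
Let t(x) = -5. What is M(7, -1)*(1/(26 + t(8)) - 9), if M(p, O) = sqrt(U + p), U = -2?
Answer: -188*sqrt(5)/21 ≈ -20.018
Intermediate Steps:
M(p, O) = sqrt(-2 + p)
M(7, -1)*(1/(26 + t(8)) - 9) = sqrt(-2 + 7)*(1/(26 - 5) - 9) = sqrt(5)*(1/21 - 9) = sqrt(5)*(-188/21) = -188*sqrt(5)/21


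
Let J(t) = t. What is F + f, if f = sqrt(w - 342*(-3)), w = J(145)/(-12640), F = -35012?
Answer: -35012 + sqrt(409804442)/632 ≈ -34980.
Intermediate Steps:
w = -29/2528 (w = 145/(-12640) = 145*(-1/12640) = -29/2528 ≈ -0.011472)
f = sqrt(409804442)/632 (f = sqrt(-29/2528 - 342*(-3)) = sqrt(-29/2528 + 1026) = sqrt(2593699/2528) = sqrt(409804442)/632 ≈ 32.031)
F + f = -35012 + sqrt(409804442)/632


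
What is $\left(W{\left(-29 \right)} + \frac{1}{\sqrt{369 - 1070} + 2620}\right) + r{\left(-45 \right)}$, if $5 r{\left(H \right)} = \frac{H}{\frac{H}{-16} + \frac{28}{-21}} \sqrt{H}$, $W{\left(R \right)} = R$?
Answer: $- \frac{199085309}{6865101} - \frac{1296 i \sqrt{5}}{71} - \frac{i \sqrt{701}}{6865101} \approx -29.0 - 40.816 i$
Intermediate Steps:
$r{\left(H \right)} = \frac{H^{\frac{3}{2}}}{5 \left(- \frac{4}{3} - \frac{H}{16}\right)}$ ($r{\left(H \right)} = \frac{\frac{H}{\frac{H}{-16} + \frac{28}{-21}} \sqrt{H}}{5} = \frac{\frac{H}{H \left(- \frac{1}{16}\right) + 28 \left(- \frac{1}{21}\right)} \sqrt{H}}{5} = \frac{\frac{H}{- \frac{H}{16} - \frac{4}{3}} \sqrt{H}}{5} = \frac{\frac{H}{- \frac{4}{3} - \frac{H}{16}} \sqrt{H}}{5} = \frac{H^{\frac{3}{2}} \frac{1}{- \frac{4}{3} - \frac{H}{16}}}{5} = \frac{H^{\frac{3}{2}}}{5 \left(- \frac{4}{3} - \frac{H}{16}\right)}$)
$\left(W{\left(-29 \right)} + \frac{1}{\sqrt{369 - 1070} + 2620}\right) + r{\left(-45 \right)} = \left(-29 + \frac{1}{\sqrt{369 - 1070} + 2620}\right) - \frac{48 \left(-45\right)^{\frac{3}{2}}}{320 + 15 \left(-45\right)} = \left(-29 + \frac{1}{\sqrt{-701} + 2620}\right) - \frac{48 \left(- 135 i \sqrt{5}\right)}{320 - 675} = \left(-29 + \frac{1}{i \sqrt{701} + 2620}\right) - \frac{48 \left(- 135 i \sqrt{5}\right)}{-355} = \left(-29 + \frac{1}{2620 + i \sqrt{701}}\right) - 48 \left(- 135 i \sqrt{5}\right) \left(- \frac{1}{355}\right) = \left(-29 + \frac{1}{2620 + i \sqrt{701}}\right) - \frac{1296 i \sqrt{5}}{71} = -29 + \frac{1}{2620 + i \sqrt{701}} - \frac{1296 i \sqrt{5}}{71}$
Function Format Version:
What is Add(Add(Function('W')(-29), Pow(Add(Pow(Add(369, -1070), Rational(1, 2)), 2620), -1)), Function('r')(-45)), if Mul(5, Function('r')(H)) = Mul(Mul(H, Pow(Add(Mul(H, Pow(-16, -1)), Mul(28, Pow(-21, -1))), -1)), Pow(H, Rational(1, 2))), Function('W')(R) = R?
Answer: Add(Rational(-199085309, 6865101), Mul(Rational(-1296, 71), I, Pow(5, Rational(1, 2))), Mul(Rational(-1, 6865101), I, Pow(701, Rational(1, 2)))) ≈ Add(-29.000, Mul(-40.816, I))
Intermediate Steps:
Function('r')(H) = Mul(Rational(1, 5), Pow(H, Rational(3, 2)), Pow(Add(Rational(-4, 3), Mul(Rational(-1, 16), H)), -1)) (Function('r')(H) = Mul(Rational(1, 5), Mul(Mul(H, Pow(Add(Mul(H, Pow(-16, -1)), Mul(28, Pow(-21, -1))), -1)), Pow(H, Rational(1, 2)))) = Mul(Rational(1, 5), Mul(Mul(H, Pow(Add(Mul(H, Rational(-1, 16)), Mul(28, Rational(-1, 21))), -1)), Pow(H, Rational(1, 2)))) = Mul(Rational(1, 5), Mul(Mul(H, Pow(Add(Mul(Rational(-1, 16), H), Rational(-4, 3)), -1)), Pow(H, Rational(1, 2)))) = Mul(Rational(1, 5), Mul(Mul(H, Pow(Add(Rational(-4, 3), Mul(Rational(-1, 16), H)), -1)), Pow(H, Rational(1, 2)))) = Mul(Rational(1, 5), Mul(Pow(H, Rational(3, 2)), Pow(Add(Rational(-4, 3), Mul(Rational(-1, 16), H)), -1))) = Mul(Rational(1, 5), Pow(H, Rational(3, 2)), Pow(Add(Rational(-4, 3), Mul(Rational(-1, 16), H)), -1)))
Add(Add(Function('W')(-29), Pow(Add(Pow(Add(369, -1070), Rational(1, 2)), 2620), -1)), Function('r')(-45)) = Add(Add(-29, Pow(Add(Pow(Add(369, -1070), Rational(1, 2)), 2620), -1)), Mul(-48, Pow(-45, Rational(3, 2)), Pow(Add(320, Mul(15, -45)), -1))) = Add(Add(-29, Pow(Add(Pow(-701, Rational(1, 2)), 2620), -1)), Mul(-48, Mul(-135, I, Pow(5, Rational(1, 2))), Pow(Add(320, -675), -1))) = Add(Add(-29, Pow(Add(Mul(I, Pow(701, Rational(1, 2))), 2620), -1)), Mul(-48, Mul(-135, I, Pow(5, Rational(1, 2))), Pow(-355, -1))) = Add(Add(-29, Pow(Add(2620, Mul(I, Pow(701, Rational(1, 2)))), -1)), Mul(-48, Mul(-135, I, Pow(5, Rational(1, 2))), Rational(-1, 355))) = Add(Add(-29, Pow(Add(2620, Mul(I, Pow(701, Rational(1, 2)))), -1)), Mul(Rational(-1296, 71), I, Pow(5, Rational(1, 2)))) = Add(-29, Pow(Add(2620, Mul(I, Pow(701, Rational(1, 2)))), -1), Mul(Rational(-1296, 71), I, Pow(5, Rational(1, 2))))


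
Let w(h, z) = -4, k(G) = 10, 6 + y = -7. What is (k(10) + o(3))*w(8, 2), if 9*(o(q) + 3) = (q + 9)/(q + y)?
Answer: -412/15 ≈ -27.467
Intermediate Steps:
y = -13 (y = -6 - 7 = -13)
o(q) = -3 + (9 + q)/(9*(-13 + q)) (o(q) = -3 + ((q + 9)/(q - 13))/9 = -3 + ((9 + q)/(-13 + q))/9 = -3 + (9 + q)/(9*(-13 + q)))
(k(10) + o(3))*w(8, 2) = (10 + 2*(180 - 13*3)/(9*(-13 + 3)))*(-4) = (10 + (2/9)*(180 - 39)/(-10))*(-4) = (10 + (2/9)*(-⅒)*141)*(-4) = (10 - 47/15)*(-4) = (103/15)*(-4) = -412/15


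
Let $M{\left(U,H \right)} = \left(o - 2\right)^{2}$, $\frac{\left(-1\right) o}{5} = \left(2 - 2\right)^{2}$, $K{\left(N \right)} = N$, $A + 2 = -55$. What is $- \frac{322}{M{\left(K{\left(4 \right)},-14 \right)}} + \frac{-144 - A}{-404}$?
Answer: $- \frac{32435}{404} \approx -80.285$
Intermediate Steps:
$A = -57$ ($A = -2 - 55 = -57$)
$o = 0$ ($o = - 5 \left(2 - 2\right)^{2} = - 5 \cdot 0^{2} = \left(-5\right) 0 = 0$)
$M{\left(U,H \right)} = 4$ ($M{\left(U,H \right)} = \left(0 - 2\right)^{2} = \left(-2\right)^{2} = 4$)
$- \frac{322}{M{\left(K{\left(4 \right)},-14 \right)}} + \frac{-144 - A}{-404} = - \frac{322}{4} + \frac{-144 - -57}{-404} = \left(-322\right) \frac{1}{4} + \left(-144 + 57\right) \left(- \frac{1}{404}\right) = - \frac{161}{2} - - \frac{87}{404} = - \frac{161}{2} + \frac{87}{404} = - \frac{32435}{404}$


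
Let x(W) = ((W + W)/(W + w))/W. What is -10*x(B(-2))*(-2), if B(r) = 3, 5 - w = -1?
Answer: 40/9 ≈ 4.4444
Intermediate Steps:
w = 6 (w = 5 - 1*(-1) = 5 + 1 = 6)
x(W) = 2/(6 + W) (x(W) = ((W + W)/(W + 6))/W = ((2*W)/(6 + W))/W = (2*W/(6 + W))/W = 2/(6 + W))
-10*x(B(-2))*(-2) = -20/(6 + 3)*(-2) = -20/9*(-2) = 40/9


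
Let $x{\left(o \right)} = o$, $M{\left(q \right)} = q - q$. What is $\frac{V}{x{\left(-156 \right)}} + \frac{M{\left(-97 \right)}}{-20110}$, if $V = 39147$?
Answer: $- \frac{13049}{52} \approx -250.94$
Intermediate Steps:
$M{\left(q \right)} = 0$
$\frac{V}{x{\left(-156 \right)}} + \frac{M{\left(-97 \right)}}{-20110} = \frac{39147}{-156} + \frac{0}{-20110} = 39147 \left(- \frac{1}{156}\right) + 0 \left(- \frac{1}{20110}\right) = - \frac{13049}{52} + 0 = - \frac{13049}{52}$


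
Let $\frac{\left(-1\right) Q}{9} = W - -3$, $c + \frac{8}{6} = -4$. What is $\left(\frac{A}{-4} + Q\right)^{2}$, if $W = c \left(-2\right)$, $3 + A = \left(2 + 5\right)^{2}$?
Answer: $\frac{72361}{4} \approx 18090.0$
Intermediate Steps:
$c = - \frac{16}{3}$ ($c = - \frac{4}{3} - 4 = - \frac{16}{3} \approx -5.3333$)
$A = 46$ ($A = -3 + \left(2 + 5\right)^{2} = -3 + 7^{2} = -3 + 49 = 46$)
$W = \frac{32}{3}$ ($W = \left(- \frac{16}{3}\right) \left(-2\right) = \frac{32}{3} \approx 10.667$)
$Q = -123$ ($Q = - 9 \left(\frac{32}{3} - -3\right) = - 9 \left(\frac{32}{3} + 3\right) = \left(-9\right) \frac{41}{3} = -123$)
$\left(\frac{A}{-4} + Q\right)^{2} = \left(\frac{46}{-4} - 123\right)^{2} = \left(46 \left(- \frac{1}{4}\right) - 123\right)^{2} = \left(- \frac{23}{2} - 123\right)^{2} = \left(- \frac{269}{2}\right)^{2} = \frac{72361}{4}$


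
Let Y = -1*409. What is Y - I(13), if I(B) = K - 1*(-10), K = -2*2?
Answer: -415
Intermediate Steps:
K = -4
Y = -409
I(B) = 6 (I(B) = -4 - 1*(-10) = -4 + 10 = 6)
Y - I(13) = -409 - 1*6 = -409 - 6 = -415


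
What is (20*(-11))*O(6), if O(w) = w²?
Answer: -7920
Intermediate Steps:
(20*(-11))*O(6) = (20*(-11))*6² = -220*36 = -7920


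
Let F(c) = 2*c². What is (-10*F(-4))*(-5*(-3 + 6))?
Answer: 4800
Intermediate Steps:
(-10*F(-4))*(-5*(-3 + 6)) = (-20*(-4)²)*(-5*(-3 + 6)) = (-20*16)*(-5*3) = -10*32*(-15) = -320*(-15) = 4800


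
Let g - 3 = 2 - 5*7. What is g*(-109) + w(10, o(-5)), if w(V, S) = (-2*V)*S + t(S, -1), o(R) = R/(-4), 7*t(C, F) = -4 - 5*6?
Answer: 22681/7 ≈ 3240.1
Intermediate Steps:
t(C, F) = -34/7 (t(C, F) = (-4 - 5*6)/7 = (-4 - 30)/7 = (⅐)*(-34) = -34/7)
o(R) = -R/4 (o(R) = R*(-¼) = -R/4)
w(V, S) = -34/7 - 2*S*V (w(V, S) = (-2*V)*S - 34/7 = -2*S*V - 34/7 = -34/7 - 2*S*V)
g = -30 (g = 3 + (2 - 5*7) = 3 + (2 - 35) = 3 - 33 = -30)
g*(-109) + w(10, o(-5)) = -30*(-109) + (-34/7 - 2*(-¼*(-5))*10) = 3270 + (-34/7 - 2*5/4*10) = 3270 + (-34/7 - 25) = 3270 - 209/7 = 22681/7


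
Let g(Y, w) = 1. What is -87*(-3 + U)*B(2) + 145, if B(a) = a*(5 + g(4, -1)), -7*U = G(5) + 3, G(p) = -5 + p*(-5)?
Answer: -5249/7 ≈ -749.86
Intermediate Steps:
G(p) = -5 - 5*p
U = 27/7 (U = -((-5 - 5*5) + 3)/7 = -((-5 - 25) + 3)/7 = -(-30 + 3)/7 = -⅐*(-27) = 27/7 ≈ 3.8571)
B(a) = 6*a (B(a) = a*(5 + 1) = a*6 = 6*a)
-87*(-3 + U)*B(2) + 145 = -87*(-3 + 27/7)*6*2 + 145 = -522*12/7 + 145 = -87*72/7 + 145 = -6264/7 + 145 = -5249/7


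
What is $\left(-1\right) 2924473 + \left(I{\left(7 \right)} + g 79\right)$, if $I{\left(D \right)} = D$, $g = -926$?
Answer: $-2997620$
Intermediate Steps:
$\left(-1\right) 2924473 + \left(I{\left(7 \right)} + g 79\right) = \left(-1\right) 2924473 + \left(7 - 73154\right) = -2924473 + \left(7 - 73154\right) = -2924473 - 73147 = -2997620$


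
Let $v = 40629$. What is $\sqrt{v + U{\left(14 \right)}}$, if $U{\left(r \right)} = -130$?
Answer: $\sqrt{40499} \approx 201.24$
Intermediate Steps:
$\sqrt{v + U{\left(14 \right)}} = \sqrt{40629 - 130} = \sqrt{40499}$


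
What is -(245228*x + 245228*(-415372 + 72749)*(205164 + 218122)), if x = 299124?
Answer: 35564735119402312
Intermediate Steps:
-(245228*x + 245228*(-415372 + 72749)*(205164 + 218122)) = -(73353580272 + 245228*(-415372 + 72749)*(205164 + 218122)) = -245228/(1/(299124 + 423286*(-342623))) = -245228/(1/(299124 - 145027519178)) = -245228/(1/(-145027220054)) = -245228/(-1/145027220054) = -245228*(-145027220054) = 35564735119402312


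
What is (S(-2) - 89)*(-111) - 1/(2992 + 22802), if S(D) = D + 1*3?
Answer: 251955791/25794 ≈ 9768.0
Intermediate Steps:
S(D) = 3 + D (S(D) = D + 3 = 3 + D)
(S(-2) - 89)*(-111) - 1/(2992 + 22802) = ((3 - 2) - 89)*(-111) - 1/(2992 + 22802) = (1 - 89)*(-111) - 1/25794 = -88*(-111) - 1*1/25794 = 9768 - 1/25794 = 251955791/25794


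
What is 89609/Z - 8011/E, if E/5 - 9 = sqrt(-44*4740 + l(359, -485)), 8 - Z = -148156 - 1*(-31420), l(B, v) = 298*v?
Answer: 149819375039/206152976120 + 8011*I*sqrt(353090)/1765855 ≈ 0.72674 + 2.6957*I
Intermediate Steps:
Z = 116744 (Z = 8 - (-148156 - 1*(-31420)) = 8 - (-148156 + 31420) = 8 - 1*(-116736) = 8 + 116736 = 116744)
E = 45 + 5*I*sqrt(353090) (E = 45 + 5*sqrt(-44*4740 + 298*(-485)) = 45 + 5*sqrt(-208560 - 144530) = 45 + 5*sqrt(-353090) = 45 + 5*(I*sqrt(353090)) = 45 + 5*I*sqrt(353090) ≈ 45.0 + 2971.1*I)
89609/Z - 8011/E = 89609/116744 - 8011/(45 + 5*I*sqrt(353090))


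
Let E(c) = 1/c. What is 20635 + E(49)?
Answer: 1011116/49 ≈ 20635.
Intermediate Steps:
20635 + E(49) = 20635 + 1/49 = 1011116/49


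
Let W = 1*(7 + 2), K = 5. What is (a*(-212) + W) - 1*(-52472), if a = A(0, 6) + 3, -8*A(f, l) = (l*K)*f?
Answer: 51845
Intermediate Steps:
A(f, l) = -5*f*l/8 (A(f, l) = -l*5*f/8 = -5*l*f/8 = -5*f*l/8)
W = 9 (W = 1*9 = 9)
a = 3 (a = -5/8*0*6 + 3 = 0 + 3 = 3)
(a*(-212) + W) - 1*(-52472) = (3*(-212) + 9) - 1*(-52472) = (-636 + 9) + 52472 = -627 + 52472 = 51845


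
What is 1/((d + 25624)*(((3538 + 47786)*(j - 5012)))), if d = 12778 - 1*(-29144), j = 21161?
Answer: 1/55984237368696 ≈ 1.7862e-14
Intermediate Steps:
d = 41922 (d = 12778 + 29144 = 41922)
1/((d + 25624)*(((3538 + 47786)*(j - 5012)))) = 1/((41922 + 25624)*(((3538 + 47786)*(21161 - 5012)))) = 1/(67546*((51324*16149))) = (1/67546)/828831276 = (1/67546)*(1/828831276) = 1/55984237368696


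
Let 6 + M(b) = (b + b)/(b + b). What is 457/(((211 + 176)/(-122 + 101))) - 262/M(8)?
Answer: 17803/645 ≈ 27.602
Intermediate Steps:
M(b) = -5 (M(b) = -6 + (b + b)/(b + b) = -6 + (2*b)/((2*b)) = -6 + (2*b)*(1/(2*b)) = -6 + 1 = -5)
457/(((211 + 176)/(-122 + 101))) - 262/M(8) = 457/(((211 + 176)/(-122 + 101))) - 262/(-5) = 457/((387/(-21))) - 262*(-⅕) = 457/((387*(-1/21))) + 262/5 = 457/(-129/7) + 262/5 = 457*(-7/129) + 262/5 = -3199/129 + 262/5 = 17803/645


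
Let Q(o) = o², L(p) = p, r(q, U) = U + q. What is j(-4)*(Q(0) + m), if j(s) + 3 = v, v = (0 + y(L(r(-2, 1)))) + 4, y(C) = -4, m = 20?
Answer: -60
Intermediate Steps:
v = 0 (v = (0 - 4) + 4 = -4 + 4 = 0)
j(s) = -3 (j(s) = -3 + 0 = -3)
j(-4)*(Q(0) + m) = -3*(0² + 20) = -3*(0 + 20) = -3*20 = -60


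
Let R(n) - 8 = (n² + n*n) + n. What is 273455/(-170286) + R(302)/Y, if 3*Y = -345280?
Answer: -46940373611/14699087520 ≈ -3.1934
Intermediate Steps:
Y = -345280/3 (Y = (⅓)*(-345280) = -345280/3 ≈ -1.1509e+5)
R(n) = 8 + n + 2*n² (R(n) = 8 + ((n² + n*n) + n) = 8 + ((n² + n²) + n) = 8 + (2*n² + n) = 8 + (n + 2*n²) = 8 + n + 2*n²)
273455/(-170286) + R(302)/Y = 273455/(-170286) + (8 + 302 + 2*302²)/(-345280/3) = 273455*(-1/170286) + (8 + 302 + 2*91204)*(-3/345280) = -273455/170286 + (8 + 302 + 182408)*(-3/345280) = -273455/170286 + 182718*(-3/345280) = -273455/170286 - 274077/172640 = -46940373611/14699087520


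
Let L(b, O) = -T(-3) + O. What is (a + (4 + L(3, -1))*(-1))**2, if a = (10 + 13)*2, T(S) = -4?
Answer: 1521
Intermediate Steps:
a = 46 (a = 23*2 = 46)
L(b, O) = 4 + O (L(b, O) = -1*(-4) + O = 4 + O)
(a + (4 + L(3, -1))*(-1))**2 = (46 + (4 + (4 - 1))*(-1))**2 = (46 + (4 + 3)*(-1))**2 = (46 + 7*(-1))**2 = (46 - 7)**2 = 39**2 = 1521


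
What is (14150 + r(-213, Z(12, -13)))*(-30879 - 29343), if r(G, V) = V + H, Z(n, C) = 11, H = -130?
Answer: -844974882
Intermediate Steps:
r(G, V) = -130 + V (r(G, V) = V - 130 = -130 + V)
(14150 + r(-213, Z(12, -13)))*(-30879 - 29343) = (14150 + (-130 + 11))*(-30879 - 29343) = (14150 - 119)*(-60222) = 14031*(-60222) = -844974882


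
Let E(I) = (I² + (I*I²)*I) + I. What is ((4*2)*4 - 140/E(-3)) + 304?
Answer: 29092/87 ≈ 334.39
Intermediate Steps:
E(I) = I + I² + I⁴ (E(I) = (I² + I³*I) + I = (I² + I⁴) + I = I + I² + I⁴)
((4*2)*4 - 140/E(-3)) + 304 = ((4*2)*4 - 140*(-1/(3*(1 - 3 + (-3)³)))) + 304 = (8*4 - 140*(-1/(3*(1 - 3 - 27)))) + 304 = (32 - 140/((-3*(-29)))) + 304 = (32 - 140/87) + 304 = 2644/87 + 304 = 29092/87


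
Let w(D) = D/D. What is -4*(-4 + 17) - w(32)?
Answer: -53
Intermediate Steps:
w(D) = 1
-4*(-4 + 17) - w(32) = -4*(-4 + 17) - 1*1 = -4*13 - 1 = -52 - 1 = -53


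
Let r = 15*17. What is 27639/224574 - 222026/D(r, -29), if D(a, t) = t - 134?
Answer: 16621924027/12201854 ≈ 1362.2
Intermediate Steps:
r = 255
D(a, t) = -134 + t
27639/224574 - 222026/D(r, -29) = 27639/224574 - 222026/(-134 - 29) = 27639*(1/224574) - 222026/(-163) = 9213/74858 - 222026*(-1/163) = 9213/74858 + 222026/163 = 16621924027/12201854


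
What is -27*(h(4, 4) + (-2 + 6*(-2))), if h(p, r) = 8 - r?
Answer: 270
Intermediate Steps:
-27*(h(4, 4) + (-2 + 6*(-2))) = -27*((8 - 1*4) + (-2 + 6*(-2))) = -27*((8 - 4) + (-2 - 12)) = -27*(4 - 14) = -27*(-10) = 270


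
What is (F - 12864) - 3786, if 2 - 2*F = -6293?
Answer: -27005/2 ≈ -13503.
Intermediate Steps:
F = 6295/2 (F = 1 - ½*(-6293) = 1 + 6293/2 = 6295/2 ≈ 3147.5)
(F - 12864) - 3786 = (6295/2 - 12864) - 3786 = -19433/2 - 3786 = -27005/2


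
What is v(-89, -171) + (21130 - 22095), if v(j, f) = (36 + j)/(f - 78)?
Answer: -240232/249 ≈ -964.79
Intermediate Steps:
v(j, f) = (36 + j)/(-78 + f)
v(-89, -171) + (21130 - 22095) = (36 - 89)/(-78 - 171) + (21130 - 22095) = -53/(-249) - 965 = -1/249*(-53) - 965 = 53/249 - 965 = -240232/249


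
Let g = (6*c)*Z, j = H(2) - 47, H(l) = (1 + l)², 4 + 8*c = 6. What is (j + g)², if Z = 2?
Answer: 1225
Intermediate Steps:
c = ¼ (c = -½ + (⅛)*6 = -½ + ¾ = ¼ ≈ 0.25000)
j = -38 (j = (1 + 2)² - 47 = 3² - 47 = 9 - 47 = -38)
g = 3 (g = (6*(¼))*2 = (3/2)*2 = 3)
(j + g)² = (-38 + 3)² = (-35)² = 1225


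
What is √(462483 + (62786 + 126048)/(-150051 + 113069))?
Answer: 4*√5879279131/451 ≈ 680.06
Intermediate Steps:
√(462483 + (62786 + 126048)/(-150051 + 113069)) = √(462483 + 188834/(-36982)) = √(462483 + 188834*(-1/36982)) = √(462483 - 94417/18491) = √(8551678736/18491) = 4*√5879279131/451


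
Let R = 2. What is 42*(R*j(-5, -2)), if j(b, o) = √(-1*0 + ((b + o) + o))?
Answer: 252*I ≈ 252.0*I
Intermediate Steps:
j(b, o) = √(b + 2*o) (j(b, o) = √(0 + (b + 2*o)) = √(b + 2*o))
42*(R*j(-5, -2)) = 42*(2*√(-5 + 2*(-2))) = 42*(2*√(-5 - 4)) = 42*(2*√(-9)) = 42*(2*(3*I)) = 42*(6*I) = 252*I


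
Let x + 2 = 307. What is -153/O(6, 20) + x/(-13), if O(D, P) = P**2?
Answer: -123989/5200 ≈ -23.844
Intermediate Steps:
x = 305 (x = -2 + 307 = 305)
-153/O(6, 20) + x/(-13) = -153/(20**2) + 305/(-13) = -153/400 + 305*(-1/13) = -153*1/400 - 305/13 = -153/400 - 305/13 = -123989/5200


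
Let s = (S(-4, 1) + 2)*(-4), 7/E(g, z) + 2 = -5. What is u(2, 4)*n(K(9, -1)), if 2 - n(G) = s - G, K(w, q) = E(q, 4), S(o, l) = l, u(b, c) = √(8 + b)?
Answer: 13*√10 ≈ 41.110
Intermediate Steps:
E(g, z) = -1 (E(g, z) = 7/(-2 - 5) = 7/(-7) = 7*(-⅐) = -1)
K(w, q) = -1
s = -12 (s = (1 + 2)*(-4) = 3*(-4) = -12)
n(G) = 14 + G (n(G) = 2 - (-12 - G) = 2 + (12 + G) = 14 + G)
u(2, 4)*n(K(9, -1)) = √(8 + 2)*(14 - 1) = √10*13 = 13*√10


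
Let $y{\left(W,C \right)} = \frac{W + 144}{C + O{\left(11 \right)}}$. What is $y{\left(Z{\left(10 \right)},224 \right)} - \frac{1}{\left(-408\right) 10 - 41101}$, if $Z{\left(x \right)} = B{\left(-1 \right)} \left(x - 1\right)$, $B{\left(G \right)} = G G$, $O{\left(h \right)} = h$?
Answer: $\frac{6912928}{10617535} \approx 0.65109$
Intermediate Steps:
$B{\left(G \right)} = G^{2}$
$Z{\left(x \right)} = -1 + x$ ($Z{\left(x \right)} = \left(-1\right)^{2} \left(x - 1\right) = 1 \left(-1 + x\right) = -1 + x$)
$y{\left(W,C \right)} = \frac{144 + W}{11 + C}$ ($y{\left(W,C \right)} = \frac{W + 144}{C + 11} = \frac{144 + W}{11 + C}$)
$y{\left(Z{\left(10 \right)},224 \right)} - \frac{1}{\left(-408\right) 10 - 41101} = \frac{144 + \left(-1 + 10\right)}{11 + 224} - \frac{1}{\left(-408\right) 10 - 41101} = \frac{144 + 9}{235} - \frac{1}{-4080 - 41101} = \frac{1}{235} \cdot 153 - \frac{1}{-45181} = \frac{153}{235} - - \frac{1}{45181} = \frac{153}{235} + \frac{1}{45181} = \frac{6912928}{10617535}$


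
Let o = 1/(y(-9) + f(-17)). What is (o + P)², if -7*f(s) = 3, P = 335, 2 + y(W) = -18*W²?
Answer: 11728556391204/104509729 ≈ 1.1222e+5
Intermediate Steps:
y(W) = -2 - 18*W²
f(s) = -3/7 (f(s) = -⅐*3 = -3/7)
o = -7/10223 (o = 1/((-2 - 18*(-9)²) - 3/7) = 1/((-2 - 18*81) - 3/7) = 1/((-2 - 1458) - 3/7) = 1/(-1460 - 3/7) = 1/(-10223/7) = -7/10223 ≈ -0.00068473)
(o + P)² = (-7/10223 + 335)² = (3424698/10223)² = 11728556391204/104509729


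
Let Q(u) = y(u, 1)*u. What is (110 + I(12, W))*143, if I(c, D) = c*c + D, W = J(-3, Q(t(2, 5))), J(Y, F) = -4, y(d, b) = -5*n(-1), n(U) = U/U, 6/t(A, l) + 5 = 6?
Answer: 35750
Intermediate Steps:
t(A, l) = 6 (t(A, l) = 6/(-5 + 6) = 6/1 = 6*1 = 6)
n(U) = 1
y(d, b) = -5 (y(d, b) = -5*1 = -5)
Q(u) = -5*u
W = -4
I(c, D) = D + c**2 (I(c, D) = c**2 + D = D + c**2)
(110 + I(12, W))*143 = (110 + (-4 + 12**2))*143 = (110 + (-4 + 144))*143 = (110 + 140)*143 = 250*143 = 35750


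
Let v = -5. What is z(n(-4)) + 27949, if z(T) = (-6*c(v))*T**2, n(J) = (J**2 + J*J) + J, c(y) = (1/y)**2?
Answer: 694021/25 ≈ 27761.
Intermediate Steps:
c(y) = y**(-2)
n(J) = J + 2*J**2 (n(J) = (J**2 + J**2) + J = 2*J**2 + J = J + 2*J**2)
z(T) = -6*T**2/25 (z(T) = (-6/(-5)**2)*T**2 = (-6*1/25)*T**2 = -6*T**2/25)
z(n(-4)) + 27949 = -6*16*(1 + 2*(-4))**2/25 + 27949 = -6*16*(1 - 8)**2/25 + 27949 = -6*(-4*(-7))**2/25 + 27949 = -6/25*28**2 + 27949 = -6/25*784 + 27949 = -4704/25 + 27949 = 694021/25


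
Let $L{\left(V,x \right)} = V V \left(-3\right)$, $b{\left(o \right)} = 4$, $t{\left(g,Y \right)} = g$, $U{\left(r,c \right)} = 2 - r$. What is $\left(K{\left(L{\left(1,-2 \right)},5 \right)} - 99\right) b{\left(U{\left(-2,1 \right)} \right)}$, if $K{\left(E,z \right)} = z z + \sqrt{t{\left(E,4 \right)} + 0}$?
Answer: $-296 + 4 i \sqrt{3} \approx -296.0 + 6.9282 i$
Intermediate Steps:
$L{\left(V,x \right)} = - 3 V^{2}$ ($L{\left(V,x \right)} = V^{2} \left(-3\right) = - 3 V^{2}$)
$K{\left(E,z \right)} = \sqrt{E} + z^{2}$ ($K{\left(E,z \right)} = z z + \sqrt{E + 0} = z^{2} + \sqrt{E} = \sqrt{E} + z^{2}$)
$\left(K{\left(L{\left(1,-2 \right)},5 \right)} - 99\right) b{\left(U{\left(-2,1 \right)} \right)} = \left(\left(\sqrt{- 3 \cdot 1^{2}} + 5^{2}\right) - 99\right) 4 = \left(\left(\sqrt{\left(-3\right) 1} + 25\right) - 99\right) 4 = \left(\left(\sqrt{-3} + 25\right) - 99\right) 4 = \left(\left(i \sqrt{3} + 25\right) - 99\right) 4 = \left(\left(25 + i \sqrt{3}\right) - 99\right) 4 = \left(-74 + i \sqrt{3}\right) 4 = -296 + 4 i \sqrt{3}$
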